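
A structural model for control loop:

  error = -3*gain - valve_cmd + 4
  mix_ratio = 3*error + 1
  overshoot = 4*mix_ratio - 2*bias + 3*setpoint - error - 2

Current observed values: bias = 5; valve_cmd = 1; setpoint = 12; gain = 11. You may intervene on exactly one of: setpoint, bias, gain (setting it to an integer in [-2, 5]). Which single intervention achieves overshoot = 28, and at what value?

Intervening on setpoint: overshoot = 3*setpoint - 338. Reaching 28 requires setpoint = 122, outside [-2, 5].
Intervening on bias: overshoot = -2*bias - 292. Reaching 28 requires bias = -160, outside [-2, 5].
Intervening on gain: with other inputs at their observed values, overshoot = -33*gain + 61. Solving for 28 gives gain = 1, within [-2, 5].

set gain = 1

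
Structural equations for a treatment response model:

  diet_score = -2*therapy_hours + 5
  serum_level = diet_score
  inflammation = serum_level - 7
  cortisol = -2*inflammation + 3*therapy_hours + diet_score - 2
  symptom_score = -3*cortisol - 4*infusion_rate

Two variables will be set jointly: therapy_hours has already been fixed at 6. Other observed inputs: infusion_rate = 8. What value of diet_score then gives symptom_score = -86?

With therapy_hours held at 6:
Intervening on diet_score fixes its value directly, overriding its dependence on therapy_hours.
Substituting into the inflammation equation gives inflammation = diet_score - 7.
Substituting into the cortisol equation gives cortisol = -diet_score + 30.
So symptom_score = 3*diet_score - 122.
Solve 3*diet_score - 122 = -86: diet_score = (-86 + 122) / 3 = 12.

diet_score = 12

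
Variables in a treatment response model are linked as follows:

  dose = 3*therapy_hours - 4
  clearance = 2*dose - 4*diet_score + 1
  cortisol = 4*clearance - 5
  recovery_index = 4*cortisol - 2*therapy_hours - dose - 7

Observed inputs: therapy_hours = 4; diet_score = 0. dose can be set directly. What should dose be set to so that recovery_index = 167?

Intervening on dose fixes its value directly, overriding its dependence on therapy_hours.
Substituting into the clearance equation gives clearance = 2*dose + 1.
Substituting into the cortisol equation gives cortisol = 8*dose - 1.
Substituting into the recovery_index equation gives recovery_index = 31*dose - 19.
Solve 31*dose - 19 = 167: dose = (167 + 19) / 31 = 6.

dose = 6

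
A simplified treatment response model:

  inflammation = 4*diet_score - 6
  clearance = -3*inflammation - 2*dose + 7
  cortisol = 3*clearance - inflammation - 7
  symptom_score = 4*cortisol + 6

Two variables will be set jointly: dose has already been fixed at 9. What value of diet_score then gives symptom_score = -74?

diet_score = 1

With dose held at 9:
Substituting into the clearance equation gives clearance = -12*diet_score + 7.
This gives cortisol = -40*diet_score + 20.
symptom_score becomes -160*diet_score + 86.
Solve -160*diet_score + 86 = -74: diet_score = (-74 - 86) / -160 = 1.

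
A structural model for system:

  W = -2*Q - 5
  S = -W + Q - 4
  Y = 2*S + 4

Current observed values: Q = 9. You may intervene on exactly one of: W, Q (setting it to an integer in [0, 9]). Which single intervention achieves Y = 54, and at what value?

set Q = 8

Intervening on W: Y = -2*W + 14. Reaching 54 requires W = -20, outside [0, 9].
Intervening on Q: with other inputs at their observed values, Y = 6*Q + 6. Solving for 54 gives Q = 8, within [0, 9].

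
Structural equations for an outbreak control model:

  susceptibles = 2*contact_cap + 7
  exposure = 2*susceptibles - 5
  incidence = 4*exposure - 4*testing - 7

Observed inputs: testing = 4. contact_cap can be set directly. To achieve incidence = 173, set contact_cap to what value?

contact_cap = 10

Substituting into the exposure equation gives exposure = 4*contact_cap + 9.
Substituting into the incidence equation gives incidence = 16*contact_cap + 13.
Solve 16*contact_cap + 13 = 173: contact_cap = (173 - 13) / 16 = 10.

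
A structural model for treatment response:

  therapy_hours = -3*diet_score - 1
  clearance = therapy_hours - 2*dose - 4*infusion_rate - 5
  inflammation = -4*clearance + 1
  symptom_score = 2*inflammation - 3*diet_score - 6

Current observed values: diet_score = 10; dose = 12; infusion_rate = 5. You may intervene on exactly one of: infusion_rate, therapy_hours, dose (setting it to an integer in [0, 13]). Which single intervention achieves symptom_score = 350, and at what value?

Intervening on infusion_rate: symptom_score = 32*infusion_rate + 446. Reaching 350 requires infusion_rate = -3, outside [0, 13].
Intervening on therapy_hours: with other inputs at their observed values, symptom_score = -8*therapy_hours + 358. Solving for 350 gives therapy_hours = 1, within [0, 13].
Intervening on dose: symptom_score = 16*dose + 414. Reaching 350 requires dose = -4, outside [0, 13].

set therapy_hours = 1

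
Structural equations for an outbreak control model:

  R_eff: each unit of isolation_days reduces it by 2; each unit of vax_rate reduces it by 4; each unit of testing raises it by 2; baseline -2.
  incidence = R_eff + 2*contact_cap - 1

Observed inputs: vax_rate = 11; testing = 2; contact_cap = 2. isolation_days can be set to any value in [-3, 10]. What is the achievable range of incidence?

-59 to -33

Substituting into the R_eff equation gives R_eff = -2*isolation_days - 42.
Substituting into the incidence equation gives incidence = -2*isolation_days - 39.
Linear in isolation_days, so extremes are at the endpoints: isolation_days = -3 gives incidence = -33; isolation_days = 10 gives incidence = -59.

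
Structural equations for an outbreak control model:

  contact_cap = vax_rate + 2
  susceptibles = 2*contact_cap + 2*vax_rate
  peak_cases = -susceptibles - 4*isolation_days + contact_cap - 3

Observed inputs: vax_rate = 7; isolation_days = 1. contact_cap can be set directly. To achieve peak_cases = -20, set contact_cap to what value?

Intervening on contact_cap fixes its value directly, overriding its dependence on vax_rate.
Substituting into the susceptibles equation gives susceptibles = 2*contact_cap + 14.
Substituting into the peak_cases equation gives peak_cases = -contact_cap - 21.
Solve -contact_cap - 21 = -20: contact_cap = (-20 + 21) / -1 = -1.

contact_cap = -1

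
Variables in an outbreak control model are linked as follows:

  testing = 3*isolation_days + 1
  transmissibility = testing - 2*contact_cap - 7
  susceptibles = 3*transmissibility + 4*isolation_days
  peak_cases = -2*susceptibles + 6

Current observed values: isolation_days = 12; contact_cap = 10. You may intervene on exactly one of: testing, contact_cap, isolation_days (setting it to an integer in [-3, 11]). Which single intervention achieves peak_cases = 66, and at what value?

Intervening on testing: with other inputs at their observed values, peak_cases = -6*testing + 72. Solving for 66 gives testing = 1, within [-3, 11].
Intervening on contact_cap: peak_cases = 12*contact_cap - 270. Reaching 66 requires contact_cap = 28, outside [-3, 11].
Intervening on isolation_days: peak_cases = -26*isolation_days + 162. Reaching 66 requires isolation_days = 48/13, not an integer.

set testing = 1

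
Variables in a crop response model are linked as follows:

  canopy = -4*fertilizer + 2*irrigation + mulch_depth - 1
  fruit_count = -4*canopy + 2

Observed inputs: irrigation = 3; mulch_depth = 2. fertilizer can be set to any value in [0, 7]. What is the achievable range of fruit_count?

Substituting into the canopy equation gives canopy = -4*fertilizer + 7.
Substituting into the fruit_count equation gives fruit_count = 16*fertilizer - 26.
Linear in fertilizer, so extremes are at the endpoints: fertilizer = 0 gives fruit_count = -26; fertilizer = 7 gives fruit_count = 86.

-26 to 86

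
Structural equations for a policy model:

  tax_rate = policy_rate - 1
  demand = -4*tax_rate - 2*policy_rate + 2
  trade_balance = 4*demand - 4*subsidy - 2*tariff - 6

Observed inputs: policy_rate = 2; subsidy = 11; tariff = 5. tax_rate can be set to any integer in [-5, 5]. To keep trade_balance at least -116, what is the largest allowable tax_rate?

tax_rate = 3

Intervening on tax_rate fixes its value directly, overriding its dependence on policy_rate.
Substituting into the demand equation gives demand = -4*tax_rate - 2.
This gives trade_balance = -16*tax_rate - 68.
Require -16*tax_rate - 68 ≥ -116, so tax_rate ≤ 3.
The largest integer in [-5, 5] satisfying this is 3.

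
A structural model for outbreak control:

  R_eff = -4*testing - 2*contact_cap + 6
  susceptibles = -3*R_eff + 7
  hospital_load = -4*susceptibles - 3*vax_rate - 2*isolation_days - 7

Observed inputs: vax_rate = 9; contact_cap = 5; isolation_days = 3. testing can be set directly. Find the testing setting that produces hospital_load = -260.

Substituting into the R_eff equation gives R_eff = -4*testing - 4.
susceptibles becomes 12*testing + 19.
This gives hospital_load = -48*testing - 116.
Solve -48*testing - 116 = -260: testing = (-260 + 116) / -48 = 3.

testing = 3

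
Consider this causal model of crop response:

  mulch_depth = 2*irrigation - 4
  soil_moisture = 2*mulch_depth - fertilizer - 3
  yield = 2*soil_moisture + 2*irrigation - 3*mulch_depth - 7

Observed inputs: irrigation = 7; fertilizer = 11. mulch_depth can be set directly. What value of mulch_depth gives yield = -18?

mulch_depth = 3

Intervening on mulch_depth fixes its value directly, overriding its dependence on irrigation.
Substituting into the soil_moisture equation gives soil_moisture = 2*mulch_depth - 14.
Substituting into the yield equation gives yield = mulch_depth - 21.
Solve mulch_depth - 21 = -18: mulch_depth = (-18 + 21) / 1 = 3.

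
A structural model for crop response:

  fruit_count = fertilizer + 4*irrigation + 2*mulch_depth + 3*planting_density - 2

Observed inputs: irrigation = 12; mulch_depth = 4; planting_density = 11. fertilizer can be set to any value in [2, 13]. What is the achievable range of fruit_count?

Substituting into the fruit_count equation gives fruit_count = fertilizer + 87.
Linear in fertilizer, so extremes are at the endpoints: fertilizer = 2 gives fruit_count = 89; fertilizer = 13 gives fruit_count = 100.

89 to 100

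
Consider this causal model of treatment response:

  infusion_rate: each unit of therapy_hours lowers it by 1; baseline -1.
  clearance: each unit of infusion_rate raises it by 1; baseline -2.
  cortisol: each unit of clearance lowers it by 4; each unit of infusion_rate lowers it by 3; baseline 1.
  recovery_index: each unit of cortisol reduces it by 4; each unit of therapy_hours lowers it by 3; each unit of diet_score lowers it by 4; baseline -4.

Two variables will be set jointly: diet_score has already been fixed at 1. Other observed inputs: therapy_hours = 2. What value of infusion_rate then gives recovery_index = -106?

With diet_score held at 1:
Intervening on infusion_rate fixes its value directly, overriding its dependence on therapy_hours.
Substituting into the cortisol equation gives cortisol = -7*infusion_rate + 9.
So recovery_index = 28*infusion_rate - 50.
Solve 28*infusion_rate - 50 = -106: infusion_rate = (-106 + 50) / 28 = -2.

infusion_rate = -2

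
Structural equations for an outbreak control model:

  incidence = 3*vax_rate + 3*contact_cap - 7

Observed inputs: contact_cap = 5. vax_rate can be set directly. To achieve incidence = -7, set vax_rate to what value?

Substituting into the incidence equation gives incidence = 3*vax_rate + 8.
Solve 3*vax_rate + 8 = -7: vax_rate = (-7 - 8) / 3 = -5.

vax_rate = -5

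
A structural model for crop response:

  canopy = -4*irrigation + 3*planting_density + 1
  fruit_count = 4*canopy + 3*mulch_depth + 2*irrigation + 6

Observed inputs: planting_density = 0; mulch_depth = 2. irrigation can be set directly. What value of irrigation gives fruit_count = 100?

irrigation = -6

Substituting into the canopy equation gives canopy = -4*irrigation + 1.
This gives fruit_count = -14*irrigation + 16.
Solve -14*irrigation + 16 = 100: irrigation = (100 - 16) / -14 = -6.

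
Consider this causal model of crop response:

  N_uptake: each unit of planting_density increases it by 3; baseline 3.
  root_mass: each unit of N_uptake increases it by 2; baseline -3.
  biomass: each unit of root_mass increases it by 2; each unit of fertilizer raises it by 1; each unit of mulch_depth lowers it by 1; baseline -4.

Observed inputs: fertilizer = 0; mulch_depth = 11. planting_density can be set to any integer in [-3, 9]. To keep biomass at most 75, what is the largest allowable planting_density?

planting_density = 7

Substituting into the root_mass equation gives root_mass = 6*planting_density + 3.
Substituting into the biomass equation gives biomass = 12*planting_density - 9.
Require 12*planting_density - 9 ≤ 75, so planting_density ≤ 7.
The largest integer in [-3, 9] satisfying this is 7.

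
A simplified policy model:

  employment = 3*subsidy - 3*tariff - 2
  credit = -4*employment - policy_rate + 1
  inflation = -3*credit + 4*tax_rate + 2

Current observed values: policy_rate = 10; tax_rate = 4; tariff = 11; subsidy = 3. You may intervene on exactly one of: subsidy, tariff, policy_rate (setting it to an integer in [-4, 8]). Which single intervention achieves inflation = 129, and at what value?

set tariff = 0

Intervening on subsidy: inflation = 36*subsidy - 375. Reaching 129 requires subsidy = 14, outside [-4, 8].
Intervening on tariff: with other inputs at their observed values, inflation = -36*tariff + 129. Solving for 129 gives tariff = 0, within [-4, 8].
Intervening on policy_rate: inflation = 3*policy_rate - 297. Reaching 129 requires policy_rate = 142, outside [-4, 8].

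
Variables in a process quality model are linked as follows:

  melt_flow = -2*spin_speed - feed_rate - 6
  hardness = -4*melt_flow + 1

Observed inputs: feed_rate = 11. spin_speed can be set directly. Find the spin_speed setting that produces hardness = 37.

Substituting into the melt_flow equation gives melt_flow = -2*spin_speed - 17.
hardness becomes 8*spin_speed + 69.
Solve 8*spin_speed + 69 = 37: spin_speed = (37 - 69) / 8 = -4.

spin_speed = -4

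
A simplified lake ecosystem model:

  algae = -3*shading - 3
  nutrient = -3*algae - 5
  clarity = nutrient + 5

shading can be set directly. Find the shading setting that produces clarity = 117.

shading = 12

Substituting into the nutrient equation gives nutrient = 9*shading + 4.
Substituting into the clarity equation gives clarity = 9*shading + 9.
Solve 9*shading + 9 = 117: shading = (117 - 9) / 9 = 12.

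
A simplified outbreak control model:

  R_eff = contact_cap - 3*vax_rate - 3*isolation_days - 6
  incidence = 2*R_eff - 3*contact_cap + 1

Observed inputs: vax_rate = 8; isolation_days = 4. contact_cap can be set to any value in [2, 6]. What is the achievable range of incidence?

-89 to -85

Substituting into the R_eff equation gives R_eff = contact_cap - 42.
This gives incidence = -contact_cap - 83.
Linear in contact_cap, so extremes are at the endpoints: contact_cap = 2 gives incidence = -85; contact_cap = 6 gives incidence = -89.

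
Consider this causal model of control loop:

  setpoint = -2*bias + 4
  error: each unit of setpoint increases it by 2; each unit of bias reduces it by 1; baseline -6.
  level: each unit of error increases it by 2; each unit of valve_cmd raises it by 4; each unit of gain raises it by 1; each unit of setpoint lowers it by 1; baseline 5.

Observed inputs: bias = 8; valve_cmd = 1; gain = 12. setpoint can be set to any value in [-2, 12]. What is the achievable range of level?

Intervening on setpoint fixes its value directly, overriding its dependence on bias.
Substituting into the error equation gives error = 2*setpoint - 14.
level becomes 3*setpoint - 7.
Linear in setpoint, so extremes are at the endpoints: setpoint = -2 gives level = -13; setpoint = 12 gives level = 29.

-13 to 29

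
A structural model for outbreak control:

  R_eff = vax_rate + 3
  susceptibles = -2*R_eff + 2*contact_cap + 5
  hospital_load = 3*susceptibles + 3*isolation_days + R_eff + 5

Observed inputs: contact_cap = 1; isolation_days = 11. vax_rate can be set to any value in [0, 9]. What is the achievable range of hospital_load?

Substituting into the susceptibles equation gives susceptibles = -2*vax_rate + 1.
Substituting into the hospital_load equation gives hospital_load = -5*vax_rate + 44.
Linear in vax_rate, so extremes are at the endpoints: vax_rate = 0 gives hospital_load = 44; vax_rate = 9 gives hospital_load = -1.

-1 to 44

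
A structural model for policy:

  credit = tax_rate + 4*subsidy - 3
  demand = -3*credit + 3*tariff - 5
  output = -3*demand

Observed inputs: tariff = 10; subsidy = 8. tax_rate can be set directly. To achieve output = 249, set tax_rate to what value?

Substituting into the credit equation gives credit = tax_rate + 29.
Substituting into the demand equation gives demand = -3*tax_rate - 62.
Substituting into the output equation gives output = 9*tax_rate + 186.
Solve 9*tax_rate + 186 = 249: tax_rate = (249 - 186) / 9 = 7.

tax_rate = 7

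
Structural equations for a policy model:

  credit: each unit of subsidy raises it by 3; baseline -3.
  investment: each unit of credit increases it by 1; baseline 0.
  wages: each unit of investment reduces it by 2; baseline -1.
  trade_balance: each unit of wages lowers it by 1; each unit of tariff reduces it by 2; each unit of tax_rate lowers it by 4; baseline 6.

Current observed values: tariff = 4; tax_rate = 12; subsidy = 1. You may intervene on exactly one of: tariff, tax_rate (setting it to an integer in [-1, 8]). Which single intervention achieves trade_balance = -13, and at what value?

Intervening on tariff: trade_balance = -2*tariff - 41. Reaching -13 requires tariff = -14, outside [-1, 8].
Intervening on tax_rate: with other inputs at their observed values, trade_balance = -4*tax_rate - 1. Solving for -13 gives tax_rate = 3, within [-1, 8].

set tax_rate = 3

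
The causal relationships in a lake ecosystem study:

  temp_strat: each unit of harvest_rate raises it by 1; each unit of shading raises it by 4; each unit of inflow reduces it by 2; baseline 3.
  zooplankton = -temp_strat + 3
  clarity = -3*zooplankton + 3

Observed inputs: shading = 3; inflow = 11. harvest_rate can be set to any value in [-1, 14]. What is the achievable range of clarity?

-30 to 15

Substituting into the temp_strat equation gives temp_strat = harvest_rate - 7.
So zooplankton = -harvest_rate + 10.
This gives clarity = 3*harvest_rate - 27.
Linear in harvest_rate, so extremes are at the endpoints: harvest_rate = -1 gives clarity = -30; harvest_rate = 14 gives clarity = 15.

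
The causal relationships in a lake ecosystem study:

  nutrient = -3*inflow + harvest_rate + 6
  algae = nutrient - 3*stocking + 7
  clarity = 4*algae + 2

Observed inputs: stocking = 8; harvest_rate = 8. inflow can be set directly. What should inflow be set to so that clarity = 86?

Substituting into the nutrient equation gives nutrient = -3*inflow + 14.
Substituting into the algae equation gives algae = -3*inflow - 3.
This gives clarity = -12*inflow - 10.
Solve -12*inflow - 10 = 86: inflow = (86 + 10) / -12 = -8.

inflow = -8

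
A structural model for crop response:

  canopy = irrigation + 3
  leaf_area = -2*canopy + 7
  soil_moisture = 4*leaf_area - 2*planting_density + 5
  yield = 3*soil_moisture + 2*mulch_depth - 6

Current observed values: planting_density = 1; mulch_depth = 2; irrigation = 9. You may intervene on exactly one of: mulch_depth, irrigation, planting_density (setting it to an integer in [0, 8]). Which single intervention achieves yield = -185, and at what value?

set mulch_depth = 8

Intervening on mulch_depth: with other inputs at their observed values, yield = 2*mulch_depth - 201. Solving for -185 gives mulch_depth = 8, within [0, 8].
Intervening on irrigation: yield = -24*irrigation + 19. Reaching -185 requires irrigation = 17/2, not an integer.
Intervening on planting_density: yield = -6*planting_density - 191. Reaching -185 requires planting_density = -1, outside [0, 8].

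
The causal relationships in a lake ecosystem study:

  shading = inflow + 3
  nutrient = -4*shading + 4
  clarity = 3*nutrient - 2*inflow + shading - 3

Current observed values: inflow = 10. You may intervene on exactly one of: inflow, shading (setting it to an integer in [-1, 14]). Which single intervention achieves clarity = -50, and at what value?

Intervening on inflow: with other inputs at their observed values, clarity = -13*inflow - 24. Solving for -50 gives inflow = 2, within [-1, 14].
Intervening on shading: clarity = -11*shading - 11. Reaching -50 requires shading = 39/11, not an integer.

set inflow = 2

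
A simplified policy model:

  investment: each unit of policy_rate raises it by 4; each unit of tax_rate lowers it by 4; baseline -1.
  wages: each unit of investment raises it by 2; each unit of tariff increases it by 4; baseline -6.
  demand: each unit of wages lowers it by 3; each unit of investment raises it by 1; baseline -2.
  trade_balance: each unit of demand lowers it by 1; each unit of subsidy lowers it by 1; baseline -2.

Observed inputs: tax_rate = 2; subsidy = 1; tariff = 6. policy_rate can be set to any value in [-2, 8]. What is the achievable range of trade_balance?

-32 to 168

Substituting into the investment equation gives investment = 4*policy_rate - 9.
So wages = 8*policy_rate.
Substituting into the demand equation gives demand = -20*policy_rate - 11.
So trade_balance = 20*policy_rate + 8.
Linear in policy_rate, so extremes are at the endpoints: policy_rate = -2 gives trade_balance = -32; policy_rate = 8 gives trade_balance = 168.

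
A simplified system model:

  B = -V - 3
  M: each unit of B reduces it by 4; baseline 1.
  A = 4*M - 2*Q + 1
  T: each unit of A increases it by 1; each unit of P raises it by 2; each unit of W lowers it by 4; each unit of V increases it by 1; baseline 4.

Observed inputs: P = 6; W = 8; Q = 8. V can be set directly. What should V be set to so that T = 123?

Substituting into the M equation gives M = 4*V + 13.
This gives A = 16*V + 37.
Substituting into the T equation gives T = 17*V + 21.
Solve 17*V + 21 = 123: V = (123 - 21) / 17 = 6.

V = 6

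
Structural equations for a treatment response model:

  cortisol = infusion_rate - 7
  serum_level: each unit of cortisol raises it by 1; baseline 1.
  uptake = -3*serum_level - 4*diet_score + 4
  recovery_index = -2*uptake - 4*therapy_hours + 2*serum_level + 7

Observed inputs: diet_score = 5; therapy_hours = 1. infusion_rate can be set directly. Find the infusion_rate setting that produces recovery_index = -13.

Substituting into the serum_level equation gives serum_level = infusion_rate - 6.
Substituting into the uptake equation gives uptake = -3*infusion_rate + 2.
So recovery_index = 8*infusion_rate - 13.
Solve 8*infusion_rate - 13 = -13: infusion_rate = (-13 + 13) / 8 = 0.

infusion_rate = 0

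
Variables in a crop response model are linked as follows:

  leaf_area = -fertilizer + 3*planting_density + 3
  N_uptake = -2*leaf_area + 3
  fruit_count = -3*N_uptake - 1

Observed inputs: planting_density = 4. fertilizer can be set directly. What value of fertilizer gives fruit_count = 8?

Substituting into the leaf_area equation gives leaf_area = -fertilizer + 15.
Substituting into the N_uptake equation gives N_uptake = 2*fertilizer - 27.
Substituting into the fruit_count equation gives fruit_count = -6*fertilizer + 80.
Solve -6*fertilizer + 80 = 8: fertilizer = (8 - 80) / -6 = 12.

fertilizer = 12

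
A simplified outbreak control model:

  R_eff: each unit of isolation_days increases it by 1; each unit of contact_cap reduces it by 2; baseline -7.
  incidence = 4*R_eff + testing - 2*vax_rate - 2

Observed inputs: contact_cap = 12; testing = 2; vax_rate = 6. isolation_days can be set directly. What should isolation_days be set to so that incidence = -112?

isolation_days = 6

Substituting into the R_eff equation gives R_eff = isolation_days - 31.
This gives incidence = 4*isolation_days - 136.
Solve 4*isolation_days - 136 = -112: isolation_days = (-112 + 136) / 4 = 6.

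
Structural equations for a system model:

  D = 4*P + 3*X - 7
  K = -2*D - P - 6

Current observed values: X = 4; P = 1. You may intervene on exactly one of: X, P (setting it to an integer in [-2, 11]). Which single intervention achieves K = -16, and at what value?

Intervening on X: K = -6*X - 1. Reaching -16 requires X = 5/2, not an integer.
Intervening on P: with other inputs at their observed values, K = -9*P - 16. Solving for -16 gives P = 0, within [-2, 11].

set P = 0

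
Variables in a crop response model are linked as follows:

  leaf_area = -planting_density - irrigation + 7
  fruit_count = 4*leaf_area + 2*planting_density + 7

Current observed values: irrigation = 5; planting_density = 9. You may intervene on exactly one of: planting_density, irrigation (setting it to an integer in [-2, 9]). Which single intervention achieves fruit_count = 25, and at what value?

Intervening on planting_density: fruit_count = -2*planting_density + 15. Reaching 25 requires planting_density = -5, outside [-2, 9].
Intervening on irrigation: with other inputs at their observed values, fruit_count = -4*irrigation + 17. Solving for 25 gives irrigation = -2, within [-2, 9].

set irrigation = -2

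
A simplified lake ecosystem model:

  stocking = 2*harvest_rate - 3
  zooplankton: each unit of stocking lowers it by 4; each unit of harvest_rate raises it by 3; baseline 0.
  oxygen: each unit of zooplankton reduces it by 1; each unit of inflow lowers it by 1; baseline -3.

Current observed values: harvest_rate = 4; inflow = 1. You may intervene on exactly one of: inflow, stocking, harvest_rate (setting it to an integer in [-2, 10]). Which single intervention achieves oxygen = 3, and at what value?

Intervening on inflow: with other inputs at their observed values, oxygen = -inflow + 5. Solving for 3 gives inflow = 2, within [-2, 10].
Intervening on stocking: oxygen = 4*stocking - 16. Reaching 3 requires stocking = 19/4, not an integer.
Intervening on harvest_rate: oxygen = 5*harvest_rate - 16. Reaching 3 requires harvest_rate = 19/5, not an integer.

set inflow = 2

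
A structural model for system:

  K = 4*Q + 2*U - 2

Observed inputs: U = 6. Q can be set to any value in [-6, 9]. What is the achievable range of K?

-14 to 46

Substituting into the K equation gives K = 4*Q + 10.
Linear in Q, so extremes are at the endpoints: Q = -6 gives K = -14; Q = 9 gives K = 46.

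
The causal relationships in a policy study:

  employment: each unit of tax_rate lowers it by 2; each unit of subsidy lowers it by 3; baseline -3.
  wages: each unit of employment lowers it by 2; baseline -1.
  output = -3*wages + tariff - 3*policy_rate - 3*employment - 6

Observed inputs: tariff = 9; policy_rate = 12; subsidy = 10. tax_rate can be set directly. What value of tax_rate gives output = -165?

Substituting into the employment equation gives employment = -2*tax_rate - 33.
Substituting into the wages equation gives wages = 4*tax_rate + 65.
Substituting into the output equation gives output = -6*tax_rate - 129.
Solve -6*tax_rate - 129 = -165: tax_rate = (-165 + 129) / -6 = 6.

tax_rate = 6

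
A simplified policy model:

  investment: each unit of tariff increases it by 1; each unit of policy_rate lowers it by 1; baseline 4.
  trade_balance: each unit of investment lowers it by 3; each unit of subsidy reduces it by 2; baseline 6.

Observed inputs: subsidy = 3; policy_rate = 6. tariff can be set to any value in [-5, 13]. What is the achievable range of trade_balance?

-33 to 21

Substituting into the investment equation gives investment = tariff - 2.
trade_balance becomes -3*tariff + 6.
Linear in tariff, so extremes are at the endpoints: tariff = -5 gives trade_balance = 21; tariff = 13 gives trade_balance = -33.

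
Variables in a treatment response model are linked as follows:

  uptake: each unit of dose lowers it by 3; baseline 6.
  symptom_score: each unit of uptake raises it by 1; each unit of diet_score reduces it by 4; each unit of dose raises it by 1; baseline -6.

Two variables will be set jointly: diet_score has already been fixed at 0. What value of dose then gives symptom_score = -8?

With diet_score held at 0:
Substituting into the symptom_score equation gives symptom_score = -2*dose.
Solve -2*dose = -8: dose = -8 / -2 = 4.

dose = 4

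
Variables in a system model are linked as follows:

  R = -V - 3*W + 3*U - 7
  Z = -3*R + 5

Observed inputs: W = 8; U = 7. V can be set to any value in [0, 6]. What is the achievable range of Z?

35 to 53

Substituting into the R equation gives R = -V - 10.
Substituting into the Z equation gives Z = 3*V + 35.
Linear in V, so extremes are at the endpoints: V = 0 gives Z = 35; V = 6 gives Z = 53.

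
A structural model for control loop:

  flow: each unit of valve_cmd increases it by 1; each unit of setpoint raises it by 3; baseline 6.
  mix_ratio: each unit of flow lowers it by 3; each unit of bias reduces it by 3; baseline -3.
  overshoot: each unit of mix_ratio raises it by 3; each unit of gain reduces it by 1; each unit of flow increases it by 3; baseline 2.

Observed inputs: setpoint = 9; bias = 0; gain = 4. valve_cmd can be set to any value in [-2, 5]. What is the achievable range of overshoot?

-239 to -197

Substituting into the flow equation gives flow = valve_cmd + 33.
Substituting into the mix_ratio equation gives mix_ratio = -3*valve_cmd - 102.
This gives overshoot = -6*valve_cmd - 209.
Linear in valve_cmd, so extremes are at the endpoints: valve_cmd = -2 gives overshoot = -197; valve_cmd = 5 gives overshoot = -239.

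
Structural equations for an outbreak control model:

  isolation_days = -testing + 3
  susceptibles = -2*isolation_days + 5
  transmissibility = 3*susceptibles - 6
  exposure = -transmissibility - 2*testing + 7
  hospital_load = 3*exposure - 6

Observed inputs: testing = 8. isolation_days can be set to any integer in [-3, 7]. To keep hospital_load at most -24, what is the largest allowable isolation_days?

isolation_days = 2

Intervening on isolation_days fixes its value directly, overriding its dependence on testing.
Substituting into the transmissibility equation gives transmissibility = -6*isolation_days + 9.
So exposure = 6*isolation_days - 18.
So hospital_load = 18*isolation_days - 60.
Require 18*isolation_days - 60 ≤ -24, so isolation_days ≤ 2.
The largest integer in [-3, 7] satisfying this is 2.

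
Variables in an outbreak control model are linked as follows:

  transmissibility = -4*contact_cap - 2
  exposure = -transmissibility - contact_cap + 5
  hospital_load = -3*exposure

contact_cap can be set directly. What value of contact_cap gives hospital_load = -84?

Substituting into the exposure equation gives exposure = 3*contact_cap + 7.
Substituting into the hospital_load equation gives hospital_load = -9*contact_cap - 21.
Solve -9*contact_cap - 21 = -84: contact_cap = (-84 + 21) / -9 = 7.

contact_cap = 7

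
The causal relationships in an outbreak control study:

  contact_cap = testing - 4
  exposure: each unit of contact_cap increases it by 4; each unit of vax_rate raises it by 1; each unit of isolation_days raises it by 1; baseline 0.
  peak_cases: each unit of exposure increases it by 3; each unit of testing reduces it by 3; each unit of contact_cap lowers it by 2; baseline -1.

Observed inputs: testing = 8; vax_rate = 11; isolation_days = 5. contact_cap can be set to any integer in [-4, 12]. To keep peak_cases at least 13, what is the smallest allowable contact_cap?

Intervening on contact_cap fixes its value directly, overriding its dependence on testing.
Substituting into the exposure equation gives exposure = 4*contact_cap + 16.
Substituting into the peak_cases equation gives peak_cases = 10*contact_cap + 23.
Require 10*contact_cap + 23 ≥ 13, so contact_cap ≥ -1.
The smallest integer in [-4, 12] satisfying this is -1.

contact_cap = -1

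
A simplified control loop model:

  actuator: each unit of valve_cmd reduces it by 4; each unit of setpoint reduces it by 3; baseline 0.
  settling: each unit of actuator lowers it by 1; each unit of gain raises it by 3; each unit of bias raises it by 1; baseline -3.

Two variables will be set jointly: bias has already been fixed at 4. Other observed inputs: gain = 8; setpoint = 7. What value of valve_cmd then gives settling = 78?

valve_cmd = 8

With bias held at 4:
Substituting into the actuator equation gives actuator = -4*valve_cmd - 21.
So settling = 4*valve_cmd + 46.
Solve 4*valve_cmd + 46 = 78: valve_cmd = (78 - 46) / 4 = 8.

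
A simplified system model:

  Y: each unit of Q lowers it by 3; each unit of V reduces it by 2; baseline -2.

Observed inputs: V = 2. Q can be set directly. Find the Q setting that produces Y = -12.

Substituting into the Y equation gives Y = -3*Q - 6.
Solve -3*Q - 6 = -12: Q = (-12 + 6) / -3 = 2.

Q = 2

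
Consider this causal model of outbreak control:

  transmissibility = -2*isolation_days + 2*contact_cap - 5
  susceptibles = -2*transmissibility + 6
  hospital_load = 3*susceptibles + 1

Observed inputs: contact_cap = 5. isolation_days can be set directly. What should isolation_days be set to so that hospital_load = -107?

Substituting into the transmissibility equation gives transmissibility = -2*isolation_days + 5.
This gives susceptibles = 4*isolation_days - 4.
This gives hospital_load = 12*isolation_days - 11.
Solve 12*isolation_days - 11 = -107: isolation_days = (-107 + 11) / 12 = -8.

isolation_days = -8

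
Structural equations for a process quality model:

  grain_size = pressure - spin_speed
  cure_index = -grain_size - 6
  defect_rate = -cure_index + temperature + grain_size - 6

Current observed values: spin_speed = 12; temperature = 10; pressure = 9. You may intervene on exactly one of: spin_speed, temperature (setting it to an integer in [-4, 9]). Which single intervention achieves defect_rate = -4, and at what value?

set temperature = 2

Intervening on spin_speed: defect_rate = -2*spin_speed + 28. Reaching -4 requires spin_speed = 16, outside [-4, 9].
Intervening on temperature: with other inputs at their observed values, defect_rate = temperature - 6. Solving for -4 gives temperature = 2, within [-4, 9].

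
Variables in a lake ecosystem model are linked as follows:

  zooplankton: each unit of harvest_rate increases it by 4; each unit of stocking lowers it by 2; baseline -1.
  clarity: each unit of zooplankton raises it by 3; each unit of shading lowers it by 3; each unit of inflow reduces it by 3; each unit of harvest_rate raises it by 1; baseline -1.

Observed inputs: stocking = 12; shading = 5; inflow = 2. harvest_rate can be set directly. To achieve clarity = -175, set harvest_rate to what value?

Substituting into the zooplankton equation gives zooplankton = 4*harvest_rate - 25.
Substituting into the clarity equation gives clarity = 13*harvest_rate - 97.
Solve 13*harvest_rate - 97 = -175: harvest_rate = (-175 + 97) / 13 = -6.

harvest_rate = -6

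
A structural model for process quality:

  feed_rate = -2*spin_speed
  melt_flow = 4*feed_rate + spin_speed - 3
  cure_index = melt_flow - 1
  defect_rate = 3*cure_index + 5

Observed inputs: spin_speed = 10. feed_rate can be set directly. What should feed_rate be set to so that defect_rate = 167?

feed_rate = 12

Intervening on feed_rate fixes its value directly, overriding its dependence on spin_speed.
Substituting into the melt_flow equation gives melt_flow = 4*feed_rate + 7.
Substituting into the cure_index equation gives cure_index = 4*feed_rate + 6.
So defect_rate = 12*feed_rate + 23.
Solve 12*feed_rate + 23 = 167: feed_rate = (167 - 23) / 12 = 12.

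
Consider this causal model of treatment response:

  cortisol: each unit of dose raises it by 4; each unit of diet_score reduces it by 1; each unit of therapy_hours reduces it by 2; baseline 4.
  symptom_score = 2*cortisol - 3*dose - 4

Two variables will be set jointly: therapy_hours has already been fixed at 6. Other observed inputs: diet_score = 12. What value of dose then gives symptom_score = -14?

With therapy_hours held at 6:
Substituting into the cortisol equation gives cortisol = 4*dose - 20.
symptom_score becomes 5*dose - 44.
Solve 5*dose - 44 = -14: dose = (-14 + 44) / 5 = 6.

dose = 6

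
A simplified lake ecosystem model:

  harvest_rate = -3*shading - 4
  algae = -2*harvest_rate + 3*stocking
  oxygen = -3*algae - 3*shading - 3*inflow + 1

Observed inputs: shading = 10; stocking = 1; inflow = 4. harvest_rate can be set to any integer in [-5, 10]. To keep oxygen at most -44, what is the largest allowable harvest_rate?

Intervening on harvest_rate fixes its value directly, overriding its dependence on shading.
Substituting into the algae equation gives algae = -2*harvest_rate + 3.
Substituting into the oxygen equation gives oxygen = 6*harvest_rate - 50.
Require 6*harvest_rate - 50 ≤ -44, so harvest_rate ≤ 1.
The largest integer in [-5, 10] satisfying this is 1.

harvest_rate = 1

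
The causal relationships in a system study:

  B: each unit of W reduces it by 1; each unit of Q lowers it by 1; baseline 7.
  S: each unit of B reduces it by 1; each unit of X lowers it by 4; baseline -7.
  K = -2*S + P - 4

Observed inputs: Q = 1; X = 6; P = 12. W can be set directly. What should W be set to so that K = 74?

W = 4

Substituting into the B equation gives B = -W + 6.
Substituting into the S equation gives S = W - 37.
Substituting into the K equation gives K = -2*W + 82.
Solve -2*W + 82 = 74: W = (74 - 82) / -2 = 4.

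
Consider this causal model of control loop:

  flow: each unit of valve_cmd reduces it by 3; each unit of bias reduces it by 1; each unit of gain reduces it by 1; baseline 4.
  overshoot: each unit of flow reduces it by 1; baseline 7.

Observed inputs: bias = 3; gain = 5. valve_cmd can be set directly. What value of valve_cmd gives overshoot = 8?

Substituting into the flow equation gives flow = -3*valve_cmd - 4.
Substituting into the overshoot equation gives overshoot = 3*valve_cmd + 11.
Solve 3*valve_cmd + 11 = 8: valve_cmd = (8 - 11) / 3 = -1.

valve_cmd = -1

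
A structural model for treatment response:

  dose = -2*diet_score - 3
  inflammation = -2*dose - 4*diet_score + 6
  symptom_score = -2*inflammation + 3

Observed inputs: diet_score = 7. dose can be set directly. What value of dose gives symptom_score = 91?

Intervening on dose fixes its value directly, overriding its dependence on diet_score.
Substituting into the inflammation equation gives inflammation = -2*dose - 22.
Substituting into the symptom_score equation gives symptom_score = 4*dose + 47.
Solve 4*dose + 47 = 91: dose = (91 - 47) / 4 = 11.

dose = 11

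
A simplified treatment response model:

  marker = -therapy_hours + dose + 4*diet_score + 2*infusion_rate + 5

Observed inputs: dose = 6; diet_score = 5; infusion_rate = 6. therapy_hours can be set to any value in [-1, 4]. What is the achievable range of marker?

39 to 44

Substituting into the marker equation gives marker = -therapy_hours + 43.
Linear in therapy_hours, so extremes are at the endpoints: therapy_hours = -1 gives marker = 44; therapy_hours = 4 gives marker = 39.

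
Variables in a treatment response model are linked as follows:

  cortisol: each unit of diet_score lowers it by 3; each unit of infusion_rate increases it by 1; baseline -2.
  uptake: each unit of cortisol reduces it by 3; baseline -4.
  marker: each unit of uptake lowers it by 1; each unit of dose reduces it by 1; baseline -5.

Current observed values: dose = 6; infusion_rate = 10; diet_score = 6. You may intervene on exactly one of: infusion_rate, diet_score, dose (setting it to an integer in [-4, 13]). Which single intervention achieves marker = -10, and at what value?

Intervening on infusion_rate: marker = 3*infusion_rate - 67. Reaching -10 requires infusion_rate = 19, outside [-4, 13].
Intervening on diet_score: with other inputs at their observed values, marker = -9*diet_score + 17. Solving for -10 gives diet_score = 3, within [-4, 13].
Intervening on dose: marker = -dose - 31. Reaching -10 requires dose = -21, outside [-4, 13].

set diet_score = 3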